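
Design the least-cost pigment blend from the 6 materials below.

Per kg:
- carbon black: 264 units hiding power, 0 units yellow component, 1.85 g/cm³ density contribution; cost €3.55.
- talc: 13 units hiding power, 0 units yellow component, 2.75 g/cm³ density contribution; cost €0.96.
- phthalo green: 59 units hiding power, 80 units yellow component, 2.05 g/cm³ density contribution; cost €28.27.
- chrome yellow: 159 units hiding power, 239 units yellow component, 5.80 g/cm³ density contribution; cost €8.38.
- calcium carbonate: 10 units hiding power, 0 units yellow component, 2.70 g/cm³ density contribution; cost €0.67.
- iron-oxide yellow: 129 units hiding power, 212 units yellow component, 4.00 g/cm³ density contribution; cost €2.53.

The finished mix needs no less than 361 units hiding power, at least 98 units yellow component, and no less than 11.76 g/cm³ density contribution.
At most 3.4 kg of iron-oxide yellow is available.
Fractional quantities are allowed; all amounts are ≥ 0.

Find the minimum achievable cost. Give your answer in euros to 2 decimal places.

€6.81

Set it up as a linear program. Let x1 = kg of carbon black, x2 = kg of talc, x3 = kg of phthalo green, x4 = kg of chrome yellow, x5 = kg of calcium carbonate, x6 = kg of iron-oxide yellow.
min 3.55x1 + 0.96x2 + 28.27x3 + 8.38x4 + 0.67x5 + 2.53x6 subject to:
  264x1 + 13x2 + 59x3 + 159x4 + 10x5 + 129x6 ≥ 361   (hiding power)
  80x3 + 239x4 + 212x6 ≥ 98   (yellow component)
  1.85x1 + 2.75x2 + 2.05x3 + 5.8x4 + 2.7x5 + 4x6 ≥ 11.76   (density contribution)
  x6 ≤ 3.4
  x1, x2, x3, x4, x5, x6 ≥ 0.
The minimum-cost mix takes nothing from talc, phthalo green, chrome yellow — only carbon black, calcium carbonate, iron-oxide yellow. There the hiding power, yellow component, density contribution constraints are tight.
Optimal quantities: carbon black = 1.029 kg, calcium carbonate = 2.966 kg, iron-oxide yellow = 0.4623 kg.
Objective = 3.55·1.029 + 0.67·2.966 + 2.53·0.4623 = 6.8098.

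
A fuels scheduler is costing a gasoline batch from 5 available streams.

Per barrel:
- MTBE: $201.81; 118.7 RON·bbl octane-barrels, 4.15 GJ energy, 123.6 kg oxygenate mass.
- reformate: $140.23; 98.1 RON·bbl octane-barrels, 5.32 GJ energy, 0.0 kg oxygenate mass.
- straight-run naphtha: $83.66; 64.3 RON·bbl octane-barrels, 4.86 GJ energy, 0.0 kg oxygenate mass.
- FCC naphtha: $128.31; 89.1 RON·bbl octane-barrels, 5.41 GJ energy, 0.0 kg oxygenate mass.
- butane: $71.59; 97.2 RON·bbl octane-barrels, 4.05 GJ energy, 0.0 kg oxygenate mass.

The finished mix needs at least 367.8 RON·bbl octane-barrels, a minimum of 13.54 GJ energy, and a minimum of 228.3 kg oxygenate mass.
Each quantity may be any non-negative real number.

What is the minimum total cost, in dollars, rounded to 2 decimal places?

$482.17

Set it up as a linear program. Let x1 = barrels of MTBE, x2 = barrels of reformate, x3 = barrels of straight-run naphtha, x4 = barrels of FCC naphtha, x5 = barrels of butane.
Minimize 201.81x1 + 140.23x2 + 83.66x3 + 128.31x4 + 71.59x5 with:
  118.7x1 + 98.1x2 + 64.3x3 + 89.1x4 + 97.2x5 ≥ 367.8   (octane-barrels)
  4.15x1 + 5.32x2 + 4.86x3 + 5.41x4 + 4.05x5 ≥ 13.54   (energy)
  123.6x1 ≥ 228.3   (oxygenate mass)
  x1, x2, x3, x4, x5 ≥ 0.
The cheapest feasible vertex uses only MTBE, butane; reformate, straight-run naphtha, FCC naphtha are not used. Binding constraints: octane-barrels and oxygenate mass.
Optimal quantities: MTBE = 1.8471 barrels, butane = 1.5283 barrels.
Hence cost = 201.81·1.8471 + 71.59·1.5283 = $482.1742.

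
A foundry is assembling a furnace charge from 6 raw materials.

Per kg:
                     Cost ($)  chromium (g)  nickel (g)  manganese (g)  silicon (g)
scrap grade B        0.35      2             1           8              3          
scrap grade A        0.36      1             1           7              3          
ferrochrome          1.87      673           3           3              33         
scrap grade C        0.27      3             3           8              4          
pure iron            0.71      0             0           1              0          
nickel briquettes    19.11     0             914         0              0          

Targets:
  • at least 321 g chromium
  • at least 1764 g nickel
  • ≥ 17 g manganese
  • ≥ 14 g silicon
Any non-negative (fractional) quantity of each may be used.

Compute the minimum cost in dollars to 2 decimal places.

Let x1 = kg of scrap grade B, x2 = kg of scrap grade A, x3 = kg of ferrochrome, x4 = kg of scrap grade C, x5 = kg of pure iron, x6 = kg of nickel briquettes.
min 0.35x1 + 0.36x2 + 1.87x3 + 0.27x4 + 0.71x5 + 19.11x6 subject to:
  2x1 + 1x2 + 673x3 + 3x4 ≥ 321   (chromium)
  1x1 + 1x2 + 3x3 + 3x4 + 914x6 ≥ 1764   (nickel)
  8x1 + 7x2 + 3x3 + 8x4 + 1x5 ≥ 17   (manganese)
  3x1 + 3x2 + 33x3 + 4x4 ≥ 14   (silicon)
  x1, x2, x3, x4, x5, x6 ≥ 0.
The optimal basis is {ferrochrome, scrap grade C, nickel briquettes}; scrap grade B, scrap grade A, pure iron drop out. The chromium, nickel, manganese requirements are met with equality.
That vertex is x3 = 0.4683, x4 = 1.949, x6 = 1.922.
Hence cost = 1.87·0.4683 + 0.27·1.949 + 19.11·1.922 = $38.1314.

$38.13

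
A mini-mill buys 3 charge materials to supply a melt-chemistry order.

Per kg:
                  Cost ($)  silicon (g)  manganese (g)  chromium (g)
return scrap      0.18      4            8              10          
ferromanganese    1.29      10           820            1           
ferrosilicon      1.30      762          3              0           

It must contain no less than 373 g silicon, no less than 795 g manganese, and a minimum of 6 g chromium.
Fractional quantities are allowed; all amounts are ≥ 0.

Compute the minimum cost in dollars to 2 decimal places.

$1.95

Set it up as a linear program. Let x1 = kg of return scrap, x2 = kg of ferromanganese, x3 = kg of ferrosilicon.
min 0.18x1 + 1.29x2 + 1.3x3 s.t.:
  4x1 + 10x2 + 762x3 ≥ 373   (silicon)
  8x1 + 820x2 + 3x3 ≥ 795   (manganese)
  10x1 + 1x2 ≥ 6   (chromium)
  x1, x2, x3 ≥ 0.
The optimal mix uses every input. There the silicon, manganese, chromium constraints are tight.
Solving gives x1 = 0.5037, x2 = 0.9629, x3 = 0.4742.
Cost = 0.18·0.5037 + 1.29·0.9629 + 1.3·0.4742 = 1.9493.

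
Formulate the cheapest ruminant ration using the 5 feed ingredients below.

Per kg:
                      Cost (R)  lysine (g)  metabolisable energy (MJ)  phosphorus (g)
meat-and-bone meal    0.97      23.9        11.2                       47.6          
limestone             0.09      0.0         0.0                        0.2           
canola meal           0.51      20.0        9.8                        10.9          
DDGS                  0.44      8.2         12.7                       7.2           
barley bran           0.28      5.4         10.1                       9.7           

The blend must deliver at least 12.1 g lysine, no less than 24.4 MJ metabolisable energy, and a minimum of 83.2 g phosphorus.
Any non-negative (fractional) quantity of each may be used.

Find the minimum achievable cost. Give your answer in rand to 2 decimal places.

R1.75

Treat it as an LP. Let x1 = kg of meat-and-bone meal, x2 = kg of limestone, x3 = kg of canola meal, x4 = kg of DDGS, x5 = kg of barley bran.
Minimize 0.97x1 + 0.09x2 + 0.51x3 + 0.44x4 + 0.28x5 s.t.:
  23.9x1 + 20x3 + 8.2x4 + 5.4x5 ≥ 12.1   (lysine)
  11.2x1 + 9.8x3 + 12.7x4 + 10.1x5 ≥ 24.4   (metabolisable energy)
  47.6x1 + 0.2x2 + 10.9x3 + 7.2x4 + 9.7x5 ≥ 83.2   (phosphorus)
  x1, x2, x3, x4, x5 ≥ 0.
The minimum-cost mix takes nothing from limestone, canola meal, DDGS — only meat-and-bone meal, barley bran. There the metabolisable energy and phosphorus constraints are tight.
So meat-and-bone meal = 1.622 kg, barley bran = 0.617 kg.
Hence cost = 0.97·1.622 + 0.28·0.617 = R1.7461.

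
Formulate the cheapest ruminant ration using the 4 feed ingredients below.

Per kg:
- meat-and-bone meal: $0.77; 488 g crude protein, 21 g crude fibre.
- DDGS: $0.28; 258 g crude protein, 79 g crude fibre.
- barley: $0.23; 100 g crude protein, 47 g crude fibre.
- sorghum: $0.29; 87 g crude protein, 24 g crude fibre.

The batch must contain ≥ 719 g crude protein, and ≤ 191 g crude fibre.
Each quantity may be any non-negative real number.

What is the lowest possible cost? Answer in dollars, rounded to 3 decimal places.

Let x1 = kg of meat-and-bone meal, x2 = kg of DDGS, x3 = kg of barley, x4 = kg of sorghum.
Minimize 0.77x1 + 0.28x2 + 0.23x3 + 0.29x4 subject to:
  488x1 + 258x2 + 100x3 + 87x4 ≥ 719   (crude protein)
  21x1 + 79x2 + 47x3 + 24x4 ≤ 191   (crude fibre)
  x1, x2, x3, x4 ≥ 0.
At the optimum only meat-and-bone meal, DDGS are positive (barley, sorghum = 0). Binding constraints: crude protein and crude fibre.
That vertex is x1 = 0.227, x2 = 2.357.
Hence cost = 0.77·0.227 + 0.28·2.357 = $0.83475.

$0.835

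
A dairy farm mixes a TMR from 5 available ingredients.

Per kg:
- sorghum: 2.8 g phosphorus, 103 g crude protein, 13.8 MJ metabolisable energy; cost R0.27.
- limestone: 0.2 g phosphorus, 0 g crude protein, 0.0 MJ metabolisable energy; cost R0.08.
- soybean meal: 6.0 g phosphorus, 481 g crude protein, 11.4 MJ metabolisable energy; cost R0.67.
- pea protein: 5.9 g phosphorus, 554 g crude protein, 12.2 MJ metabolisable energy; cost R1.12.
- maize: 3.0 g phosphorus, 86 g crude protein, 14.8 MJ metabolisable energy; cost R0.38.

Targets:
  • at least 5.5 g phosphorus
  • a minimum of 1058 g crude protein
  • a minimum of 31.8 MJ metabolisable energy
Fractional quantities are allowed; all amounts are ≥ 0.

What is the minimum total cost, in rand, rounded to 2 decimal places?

R1.55

Let x1 = kg of sorghum, x2 = kg of limestone, x3 = kg of soybean meal, x4 = kg of pea protein, x5 = kg of maize.
Minimise 0.27x1 + 0.08x2 + 0.67x3 + 1.12x4 + 0.38x5 subject to:
  2.8x1 + 0.2x2 + 6x3 + 5.9x4 + 3x5 ≥ 5.5   (phosphorus)
  103x1 + 481x3 + 554x4 + 86x5 ≥ 1058   (crude protein)
  13.8x1 + 11.4x3 + 12.2x4 + 14.8x5 ≥ 31.8   (metabolisable energy)
  x1, x2, x3, x4, x5 ≥ 0.
The optimal basis is {sorghum, soybean meal}; limestone, pea protein, maize drop out. Binding constraints: crude protein and metabolisable energy.
That vertex is x1 = 0.592, x3 = 2.073.
Cost = 0.27·0.592 + 0.67·2.073 = 1.5488.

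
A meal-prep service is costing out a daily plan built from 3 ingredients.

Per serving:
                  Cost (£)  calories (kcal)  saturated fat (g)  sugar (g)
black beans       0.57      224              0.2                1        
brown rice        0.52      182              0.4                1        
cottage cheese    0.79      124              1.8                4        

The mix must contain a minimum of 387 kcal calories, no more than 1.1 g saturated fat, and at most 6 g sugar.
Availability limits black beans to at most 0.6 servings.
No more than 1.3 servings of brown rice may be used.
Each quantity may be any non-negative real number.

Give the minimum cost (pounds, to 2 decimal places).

£1.12

Let x1 = servings of black beans, x2 = servings of brown rice, x3 = servings of cottage cheese.
min 0.57x1 + 0.52x2 + 0.79x3 subject to:
  224x1 + 182x2 + 124x3 ≥ 387   (calories)
  0.2x1 + 0.4x2 + 1.8x3 ≤ 1.1   (saturated fat)
  1x1 + 1x2 + 4x3 ≤ 6   (sugar)
  x1 ≤ 0.6
  x2 ≤ 1.3
  x1, x2, x3 ≥ 0.
The optimal mix uses every input. Binding constraints: calories, the black beans cap, the brown rice cap.
Solving gives x1 = 0.6, x2 = 1.3, x3 = 0.129.
Cost = 0.57·0.6 + 0.52·1.3 + 0.79·0.129 = 1.1199.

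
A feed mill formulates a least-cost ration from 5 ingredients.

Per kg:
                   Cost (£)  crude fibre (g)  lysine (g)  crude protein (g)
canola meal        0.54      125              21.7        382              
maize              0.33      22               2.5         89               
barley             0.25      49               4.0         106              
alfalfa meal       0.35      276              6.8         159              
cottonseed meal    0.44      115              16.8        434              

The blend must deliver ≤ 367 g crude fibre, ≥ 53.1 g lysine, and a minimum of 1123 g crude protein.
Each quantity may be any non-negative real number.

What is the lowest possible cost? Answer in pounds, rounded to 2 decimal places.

£1.35

Let x1 = kg of canola meal, x2 = kg of maize, x3 = kg of barley, x4 = kg of alfalfa meal, x5 = kg of cottonseed meal.
min 0.54x1 + 0.33x2 + 0.25x3 + 0.35x4 + 0.44x5 s.t.:
  125x1 + 22x2 + 49x3 + 276x4 + 115x5 ≤ 367   (crude fibre)
  21.7x1 + 2.5x2 + 4x3 + 6.8x4 + 16.8x5 ≥ 53.1   (lysine)
  382x1 + 89x2 + 106x3 + 159x4 + 434x5 ≥ 1123   (crude protein)
  x1, x2, x3, x4, x5 ≥ 0.
At the optimum only canola meal, cottonseed meal are positive (maize, barley, alfalfa meal = 0). Binding constraints: lysine and crude protein.
So canola meal = 1.393 kg, cottonseed meal = 1.362 kg.
Total cost: 0.54·1.393 + 0.44·1.362 = 1.3515.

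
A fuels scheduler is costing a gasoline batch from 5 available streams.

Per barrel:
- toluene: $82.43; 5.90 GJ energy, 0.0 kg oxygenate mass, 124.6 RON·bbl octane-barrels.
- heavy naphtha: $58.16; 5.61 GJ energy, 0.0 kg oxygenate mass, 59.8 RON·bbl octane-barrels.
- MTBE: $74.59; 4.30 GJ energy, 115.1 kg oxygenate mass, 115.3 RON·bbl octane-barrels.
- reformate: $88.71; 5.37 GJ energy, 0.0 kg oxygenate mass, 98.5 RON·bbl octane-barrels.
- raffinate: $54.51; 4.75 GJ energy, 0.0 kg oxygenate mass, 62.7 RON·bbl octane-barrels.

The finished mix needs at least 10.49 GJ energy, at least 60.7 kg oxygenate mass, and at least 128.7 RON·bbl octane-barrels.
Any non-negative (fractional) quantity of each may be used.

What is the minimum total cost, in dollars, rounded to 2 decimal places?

Let x1 = barrels of toluene, x2 = barrels of heavy naphtha, x3 = barrels of MTBE, x4 = barrels of reformate, x5 = barrels of raffinate.
Minimize 82.43x1 + 58.16x2 + 74.59x3 + 88.71x4 + 54.51x5 s.t.:
  5.9x1 + 5.61x2 + 4.3x3 + 5.37x4 + 4.75x5 ≥ 10.49   (energy)
  115.1x3 ≥ 60.7   (oxygenate mass)
  124.6x1 + 59.8x2 + 115.3x3 + 98.5x4 + 62.7x5 ≥ 128.7   (octane-barrels)
  x1, x2, x3, x4, x5 ≥ 0.
The cheapest feasible vertex uses only heavy naphtha, MTBE; toluene, reformate, raffinate are not used. The energy and oxygenate mass requirements are met with equality.
That vertex is x2 = 1.4657, x3 = 0.52737.
Cost = 58.16·1.4657 + 74.59·0.52737 = 124.5816.

$124.58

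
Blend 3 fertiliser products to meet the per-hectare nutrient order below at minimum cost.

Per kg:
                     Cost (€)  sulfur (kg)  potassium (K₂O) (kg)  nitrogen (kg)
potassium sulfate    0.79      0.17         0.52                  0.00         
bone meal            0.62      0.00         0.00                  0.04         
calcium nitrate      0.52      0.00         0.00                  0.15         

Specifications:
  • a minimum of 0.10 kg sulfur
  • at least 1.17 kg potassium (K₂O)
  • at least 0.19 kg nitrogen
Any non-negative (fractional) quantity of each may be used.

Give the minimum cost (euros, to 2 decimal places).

€2.44

Treat it as an LP. Let x1 = kg of potassium sulfate, x2 = kg of bone meal, x3 = kg of calcium nitrate.
Minimise 0.79x1 + 0.62x2 + 0.52x3 s.t.:
  0.17x1 ≥ 0.1   (sulfur)
  0.52x1 ≥ 1.17   (potassium (K₂O))
  0.04x2 + 0.15x3 ≥ 0.19   (nitrogen)
  x1, x2, x3 ≥ 0.
The cheapest feasible vertex uses only potassium sulfate, calcium nitrate; bone meal is not used. The potassium (K₂O) and nitrogen requirements are met with equality.
So potassium sulfate = 2.25 kg, calcium nitrate = 1.267 kg.
Cost = 0.79·2.25 + 0.52·1.267 = 2.4363.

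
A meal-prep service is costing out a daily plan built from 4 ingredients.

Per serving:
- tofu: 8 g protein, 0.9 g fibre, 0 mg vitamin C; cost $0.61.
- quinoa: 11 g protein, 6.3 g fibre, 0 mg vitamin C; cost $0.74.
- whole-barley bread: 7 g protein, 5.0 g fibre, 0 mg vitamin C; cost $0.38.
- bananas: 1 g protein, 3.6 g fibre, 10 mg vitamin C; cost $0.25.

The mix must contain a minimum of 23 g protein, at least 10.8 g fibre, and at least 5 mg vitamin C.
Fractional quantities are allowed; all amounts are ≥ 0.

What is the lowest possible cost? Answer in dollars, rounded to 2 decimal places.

Let x1 = servings of tofu, x2 = servings of quinoa, x3 = servings of whole-barley bread, x4 = servings of bananas.
Minimize 0.61x1 + 0.74x2 + 0.38x3 + 0.25x4 subject to:
  8x1 + 11x2 + 7x3 + 1x4 ≥ 23   (protein)
  0.9x1 + 6.3x2 + 5x3 + 3.6x4 ≥ 10.8   (fibre)
  10x4 ≥ 5   (vitamin C)
  x1, x2, x3, x4 ≥ 0.
The minimum-cost mix takes nothing from tofu, quinoa — only whole-barley bread, bananas. Binding constraints: protein and vitamin C.
That vertex is x3 = 3.214, x4 = 0.5.
Objective = 0.38·3.214 + 0.25·0.5 = 1.3463.

$1.35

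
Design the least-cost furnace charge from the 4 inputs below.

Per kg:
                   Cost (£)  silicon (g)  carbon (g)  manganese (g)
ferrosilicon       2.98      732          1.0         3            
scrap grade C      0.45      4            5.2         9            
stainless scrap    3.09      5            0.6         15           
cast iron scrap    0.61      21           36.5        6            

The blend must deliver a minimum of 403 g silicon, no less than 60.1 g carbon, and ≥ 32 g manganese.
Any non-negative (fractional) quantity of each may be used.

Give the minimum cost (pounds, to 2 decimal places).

£3.41

Let x1 = kg of ferrosilicon, x2 = kg of scrap grade C, x3 = kg of stainless scrap, x4 = kg of cast iron scrap.
min 2.98x1 + 0.45x2 + 3.09x3 + 0.61x4 subject to:
  732x1 + 4x2 + 5x3 + 21x4 ≥ 403   (silicon)
  1x1 + 5.2x2 + 0.6x3 + 36.5x4 ≥ 60.1   (carbon)
  3x1 + 9x2 + 15x3 + 6x4 ≥ 32   (manganese)
  x1, x2, x3, x4 ≥ 0.
The minimum-cost mix takes nothing from stainless scrap — only ferrosilicon, scrap grade C, cast iron scrap. Binding constraints: silicon, carbon, manganese.
That vertex is x1 = 0.5002, x2 = 2.542, x4 = 1.271.
Hence cost = 2.98·0.5002 + 0.45·2.542 + 0.61·1.271 = £3.4098.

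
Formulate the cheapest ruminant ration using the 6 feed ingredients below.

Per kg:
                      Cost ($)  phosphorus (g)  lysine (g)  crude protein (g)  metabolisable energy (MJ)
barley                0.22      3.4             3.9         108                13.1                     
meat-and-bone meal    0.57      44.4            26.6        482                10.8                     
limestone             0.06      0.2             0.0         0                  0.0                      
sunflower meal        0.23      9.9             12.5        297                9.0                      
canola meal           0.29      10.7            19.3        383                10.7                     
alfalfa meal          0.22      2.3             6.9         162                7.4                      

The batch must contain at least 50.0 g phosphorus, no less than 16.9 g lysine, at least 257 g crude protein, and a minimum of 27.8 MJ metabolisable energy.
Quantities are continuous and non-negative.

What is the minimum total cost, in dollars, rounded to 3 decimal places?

$0.867

Treat it as an LP. Let x1 = kg of barley, x2 = kg of meat-and-bone meal, x3 = kg of limestone, x4 = kg of sunflower meal, x5 = kg of canola meal, x6 = kg of alfalfa meal.
min 0.22x1 + 0.57x2 + 0.06x3 + 0.23x4 + 0.29x5 + 0.22x6 subject to:
  3.4x1 + 44.4x2 + 0.2x3 + 9.9x4 + 10.7x5 + 2.3x6 ≥ 50   (phosphorus)
  3.9x1 + 26.6x2 + 12.5x4 + 19.3x5 + 6.9x6 ≥ 16.9   (lysine)
  108x1 + 482x2 + 297x4 + 383x5 + 162x6 ≥ 257   (crude protein)
  13.1x1 + 10.8x2 + 9x4 + 10.7x5 + 7.4x6 ≥ 27.8   (metabolisable energy)
  x1, x2, x3, x4, x5, x6 ≥ 0.
The optimal basis is {barley, meat-and-bone meal}; limestone, sunflower meal, canola meal, alfalfa meal drop out. The phosphorus and metabolisable energy requirements are met with equality.
So barley = 1.274 kg, meat-and-bone meal = 1.029 kg.
Cost = 0.22·1.274 + 0.57·1.029 = 0.86681.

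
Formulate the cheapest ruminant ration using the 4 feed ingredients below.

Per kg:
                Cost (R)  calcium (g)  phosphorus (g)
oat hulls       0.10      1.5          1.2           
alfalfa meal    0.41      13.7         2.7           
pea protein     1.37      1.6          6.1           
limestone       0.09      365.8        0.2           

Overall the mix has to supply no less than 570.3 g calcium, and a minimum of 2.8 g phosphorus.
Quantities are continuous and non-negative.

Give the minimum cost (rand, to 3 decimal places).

R0.347

Let x1 = kg of oat hulls, x2 = kg of alfalfa meal, x3 = kg of pea protein, x4 = kg of limestone.
min 0.1x1 + 0.41x2 + 1.37x3 + 0.09x4 s.t.:
  1.5x1 + 13.7x2 + 1.6x3 + 365.8x4 ≥ 570.3   (calcium)
  1.2x1 + 2.7x2 + 6.1x3 + 0.2x4 ≥ 2.8   (phosphorus)
  x1, x2, x3, x4 ≥ 0.
The minimum-cost mix takes nothing from alfalfa meal, pea protein — only oat hulls, limestone. Binding constraints: calcium and phosphorus.
Solving gives x1 = 2.075, x4 = 1.551.
Hence cost = 0.1·2.075 + 0.09·1.551 = R0.34709.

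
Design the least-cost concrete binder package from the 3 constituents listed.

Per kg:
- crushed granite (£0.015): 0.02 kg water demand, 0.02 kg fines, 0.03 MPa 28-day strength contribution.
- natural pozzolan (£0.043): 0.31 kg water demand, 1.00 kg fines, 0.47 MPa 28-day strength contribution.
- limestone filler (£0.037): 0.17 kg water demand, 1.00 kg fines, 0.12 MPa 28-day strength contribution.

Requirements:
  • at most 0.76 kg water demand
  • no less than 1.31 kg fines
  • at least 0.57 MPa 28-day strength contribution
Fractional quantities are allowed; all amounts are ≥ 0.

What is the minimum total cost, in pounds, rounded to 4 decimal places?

£0.0555

This is a linear program. Let x1 = kg of crushed granite, x2 = kg of natural pozzolan, x3 = kg of limestone filler.
Minimise 0.015x1 + 0.043x2 + 0.037x3 subject to:
  0.02x1 + 0.31x2 + 0.17x3 ≤ 0.76   (water demand)
  0.02x1 + 1x2 + 1x3 ≥ 1.31   (fines)
  0.03x1 + 0.47x2 + 0.12x3 ≥ 0.57   (28-day strength contribution)
  x1, x2, x3 ≥ 0.
The optimal basis is {natural pozzolan, limestone filler}; crushed granite drops out. There the fines and 28-day strength contribution constraints are tight.
Solving gives x2 = 1.179, x3 = 0.1306.
Total cost: 0.043·1.179 + 0.037·0.1306 = 0.055529.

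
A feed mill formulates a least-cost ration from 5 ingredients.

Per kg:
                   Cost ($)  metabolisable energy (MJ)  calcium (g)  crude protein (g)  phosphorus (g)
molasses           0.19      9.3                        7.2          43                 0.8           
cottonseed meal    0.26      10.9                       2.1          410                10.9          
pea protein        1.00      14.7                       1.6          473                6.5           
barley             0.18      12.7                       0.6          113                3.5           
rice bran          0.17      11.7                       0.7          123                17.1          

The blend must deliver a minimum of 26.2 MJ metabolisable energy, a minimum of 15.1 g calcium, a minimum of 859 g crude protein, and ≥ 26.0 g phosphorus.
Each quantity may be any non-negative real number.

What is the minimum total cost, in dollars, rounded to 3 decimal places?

Let x1 = kg of molasses, x2 = kg of cottonseed meal, x3 = kg of pea protein, x4 = kg of barley, x5 = kg of rice bran.
Minimise 0.19x1 + 0.26x2 + 1x3 + 0.18x4 + 0.17x5 s.t.:
  9.3x1 + 10.9x2 + 14.7x3 + 12.7x4 + 11.7x5 ≥ 26.2   (metabolisable energy)
  7.2x1 + 2.1x2 + 1.6x3 + 0.6x4 + 0.7x5 ≥ 15.1   (calcium)
  43x1 + 410x2 + 473x3 + 113x4 + 123x5 ≥ 859   (crude protein)
  0.8x1 + 10.9x2 + 6.5x3 + 3.5x4 + 17.1x5 ≥ 26   (phosphorus)
  x1, x2, x3, x4, x5 ≥ 0.
At the optimum only molasses, cottonseed meal, rice bran are positive (pea protein, barley = 0). The calcium, crude protein, phosphorus requirements are met with equality.
Optimal quantities: molasses = 1.53 kg, cottonseed meal = 1.855 kg, rice bran = 0.2667 kg.
Objective = 0.19·1.53 + 0.26·1.855 + 0.17·0.2667 = 0.81834.

$0.818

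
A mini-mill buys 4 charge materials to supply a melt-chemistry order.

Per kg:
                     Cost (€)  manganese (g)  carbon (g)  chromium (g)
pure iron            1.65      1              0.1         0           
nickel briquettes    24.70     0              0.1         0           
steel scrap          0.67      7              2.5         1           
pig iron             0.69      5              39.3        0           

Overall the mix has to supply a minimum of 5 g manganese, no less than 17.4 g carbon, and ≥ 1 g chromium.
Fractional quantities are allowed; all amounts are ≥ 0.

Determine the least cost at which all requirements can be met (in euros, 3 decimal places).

€0.932

Let x1 = kg of pure iron, x2 = kg of nickel briquettes, x3 = kg of steel scrap, x4 = kg of pig iron.
Minimize 1.65x1 + 24.7x2 + 0.67x3 + 0.69x4 subject to:
  1x1 + 7x3 + 5x4 ≥ 5   (manganese)
  0.1x1 + 0.1x2 + 2.5x3 + 39.3x4 ≥ 17.4   (carbon)
  1x3 ≥ 1   (chromium)
  x1, x2, x3, x4 ≥ 0.
The optimal basis is {steel scrap, pig iron}; pure iron, nickel briquettes drop out. Binding constraints: carbon and chromium.
That vertex is x3 = 1, x4 = 0.3791.
Cost = 0.67·1 + 0.69·0.3791 = 0.93158.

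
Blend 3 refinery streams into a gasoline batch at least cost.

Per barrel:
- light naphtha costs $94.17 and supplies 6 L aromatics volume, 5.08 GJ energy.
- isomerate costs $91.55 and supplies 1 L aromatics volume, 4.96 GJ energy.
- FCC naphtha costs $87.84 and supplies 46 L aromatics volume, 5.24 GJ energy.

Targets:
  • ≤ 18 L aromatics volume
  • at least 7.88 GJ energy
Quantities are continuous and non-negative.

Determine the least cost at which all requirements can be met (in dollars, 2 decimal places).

$142.20

Let x1 = barrels of light naphtha, x2 = barrels of isomerate, x3 = barrels of FCC naphtha.
Minimize 94.17x1 + 91.55x2 + 87.84x3 with:
  6x1 + 1x2 + 46x3 ≤ 18   (aromatics volume)
  5.08x1 + 4.96x2 + 5.24x3 ≥ 7.88   (energy)
  x1, x2, x3 ≥ 0.
The minimum-cost mix takes nothing from light naphtha — only isomerate, FCC naphtha. The aromatics volume and energy requirements are met with equality.
Solving gives x2 = 1.2029, x3 = 0.36515.
Objective = 91.55·1.2029 + 87.84·0.36515 = 142.2003.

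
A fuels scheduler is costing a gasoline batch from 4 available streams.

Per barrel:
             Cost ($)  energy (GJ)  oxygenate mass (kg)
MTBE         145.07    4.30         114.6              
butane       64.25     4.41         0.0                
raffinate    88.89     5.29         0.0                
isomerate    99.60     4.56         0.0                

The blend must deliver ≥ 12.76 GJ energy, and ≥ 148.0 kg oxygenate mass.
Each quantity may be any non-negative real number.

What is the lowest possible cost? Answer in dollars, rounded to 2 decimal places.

$292.35

This is a linear program. Let x1 = barrels of MTBE, x2 = barrels of butane, x3 = barrels of raffinate, x4 = barrels of isomerate.
Minimise 145.07x1 + 64.25x2 + 88.89x3 + 99.6x4 subject to:
  4.3x1 + 4.41x2 + 5.29x3 + 4.56x4 ≥ 12.76   (energy)
  114.6x1 ≥ 148   (oxygenate mass)
  x1, x2, x3, x4 ≥ 0.
The cheapest feasible vertex uses only MTBE, butane; raffinate, isomerate are not used. There the energy and oxygenate mass constraints are tight.
Solving gives x1 = 1.29145, x2 = 1.63419.
Cost = 145.07·1.29145 + 64.25·1.63419 = 292.3474.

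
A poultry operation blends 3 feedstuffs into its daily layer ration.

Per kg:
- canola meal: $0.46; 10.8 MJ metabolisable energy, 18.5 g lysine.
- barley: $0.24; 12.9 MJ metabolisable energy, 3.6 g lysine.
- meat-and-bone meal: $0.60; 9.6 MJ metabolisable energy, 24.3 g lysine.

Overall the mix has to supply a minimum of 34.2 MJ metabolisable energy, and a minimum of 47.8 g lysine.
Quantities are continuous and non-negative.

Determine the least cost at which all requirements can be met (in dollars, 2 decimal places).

Let x1 = kg of canola meal, x2 = kg of barley, x3 = kg of meat-and-bone meal.
Minimise 0.46x1 + 0.24x2 + 0.6x3 with:
  10.8x1 + 12.9x2 + 9.6x3 ≥ 34.2   (metabolisable energy)
  18.5x1 + 3.6x2 + 24.3x3 ≥ 47.8   (lysine)
  x1, x2, x3 ≥ 0.
The minimum-cost mix takes nothing from meat-and-bone meal — only canola meal, barley. Binding constraints: metabolisable energy and lysine.
Solving gives x1 = 2.47, x2 = 0.583.
Cost = 0.46·2.47 + 0.24·0.583 = 1.2761.

$1.28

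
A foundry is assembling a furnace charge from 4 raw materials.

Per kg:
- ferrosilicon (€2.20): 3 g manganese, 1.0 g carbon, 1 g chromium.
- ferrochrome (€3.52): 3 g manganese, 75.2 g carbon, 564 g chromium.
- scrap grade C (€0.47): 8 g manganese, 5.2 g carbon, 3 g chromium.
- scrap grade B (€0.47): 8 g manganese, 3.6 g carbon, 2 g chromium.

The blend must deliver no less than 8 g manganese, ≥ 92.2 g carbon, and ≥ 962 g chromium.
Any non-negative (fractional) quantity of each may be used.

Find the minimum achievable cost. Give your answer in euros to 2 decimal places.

€6.17

Let x1 = kg of ferrosilicon, x2 = kg of ferrochrome, x3 = kg of scrap grade C, x4 = kg of scrap grade B.
Minimize 2.2x1 + 3.52x2 + 0.47x3 + 0.47x4 with:
  3x1 + 3x2 + 8x3 + 8x4 ≥ 8   (manganese)
  1x1 + 75.2x2 + 5.2x3 + 3.6x4 ≥ 92.2   (carbon)
  1x1 + 564x2 + 3x3 + 2x4 ≥ 962   (chromium)
  x1, x2, x3, x4 ≥ 0.
The cheapest feasible vertex uses only ferrochrome, scrap grade C; ferrosilicon, scrap grade B are not used. There the manganese and chromium constraints are tight.
That vertex is x2 = 1.704, x3 = 0.3611.
Objective = 3.52·1.704 + 0.47·0.3611 = 6.1678.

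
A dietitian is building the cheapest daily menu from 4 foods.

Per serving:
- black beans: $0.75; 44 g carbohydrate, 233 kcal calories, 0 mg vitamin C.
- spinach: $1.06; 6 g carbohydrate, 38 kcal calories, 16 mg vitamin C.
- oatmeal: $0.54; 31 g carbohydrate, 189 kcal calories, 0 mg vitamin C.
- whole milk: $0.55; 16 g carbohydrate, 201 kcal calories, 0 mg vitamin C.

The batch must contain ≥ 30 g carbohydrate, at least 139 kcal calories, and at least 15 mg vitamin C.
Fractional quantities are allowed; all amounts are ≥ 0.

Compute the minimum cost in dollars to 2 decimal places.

$1.41

Let x1 = servings of black beans, x2 = servings of spinach, x3 = servings of oatmeal, x4 = servings of whole milk.
Minimise 0.75x1 + 1.06x2 + 0.54x3 + 0.55x4 subject to:
  44x1 + 6x2 + 31x3 + 16x4 ≥ 30   (carbohydrate)
  233x1 + 38x2 + 189x3 + 201x4 ≥ 139   (calories)
  16x2 ≥ 15   (vitamin C)
  x1, x2, x3, x4 ≥ 0.
The optimal basis is {black beans, spinach}; oatmeal, whole milk drop out. Binding constraints: carbohydrate and vitamin C.
Optimal quantities: black beans = 0.554 servings, spinach = 0.9375 servings.
Hence cost = 0.75·0.554 + 1.06·0.9375 = $1.4093.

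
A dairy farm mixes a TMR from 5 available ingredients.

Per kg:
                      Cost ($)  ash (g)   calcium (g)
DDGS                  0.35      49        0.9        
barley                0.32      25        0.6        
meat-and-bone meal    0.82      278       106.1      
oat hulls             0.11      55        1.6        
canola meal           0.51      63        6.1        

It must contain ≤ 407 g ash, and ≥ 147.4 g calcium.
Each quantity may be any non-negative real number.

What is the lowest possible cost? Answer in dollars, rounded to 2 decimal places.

Set it up as a linear program. Let x1 = kg of DDGS, x2 = kg of barley, x3 = kg of meat-and-bone meal, x4 = kg of oat hulls, x5 = kg of canola meal.
Minimise 0.35x1 + 0.32x2 + 0.82x3 + 0.11x4 + 0.51x5 s.t.:
  49x1 + 25x2 + 278x3 + 55x4 + 63x5 ≤ 407   (ash)
  0.9x1 + 0.6x2 + 106.1x3 + 1.6x4 + 6.1x5 ≥ 147.4   (calcium)
  x1, x2, x3, x4, x5 ≥ 0.
The optimal basis is {meat-and-bone meal}; DDGS, barley, oat hulls, canola meal drop out. There the calcium constraint is tight.
Optimal quantities: meat-and-bone meal = 1.389 kg.
Total cost: 0.82·1.389 = 1.1390.

$1.14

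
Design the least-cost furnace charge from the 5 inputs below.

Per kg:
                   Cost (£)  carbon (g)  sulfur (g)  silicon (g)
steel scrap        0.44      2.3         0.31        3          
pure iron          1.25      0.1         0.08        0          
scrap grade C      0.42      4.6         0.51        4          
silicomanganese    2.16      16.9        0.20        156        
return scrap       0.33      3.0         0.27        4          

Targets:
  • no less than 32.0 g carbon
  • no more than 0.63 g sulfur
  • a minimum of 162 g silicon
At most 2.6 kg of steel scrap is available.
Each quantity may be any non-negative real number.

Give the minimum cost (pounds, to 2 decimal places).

£4.00

Let x1 = kg of steel scrap, x2 = kg of pure iron, x3 = kg of scrap grade C, x4 = kg of silicomanganese, x5 = kg of return scrap.
min 0.44x1 + 1.25x2 + 0.42x3 + 2.16x4 + 0.33x5 s.t.:
  2.3x1 + 0.1x2 + 4.6x3 + 16.9x4 + 3x5 ≥ 32   (carbon)
  0.31x1 + 0.08x2 + 0.51x3 + 0.2x4 + 0.27x5 ≤ 0.63   (sulfur)
  3x1 + 4x3 + 156x4 + 4x5 ≥ 162   (silicon)
  x1 ≤ 2.6
  x1, x2, x3, x4, x5 ≥ 0.
At the optimum only scrap grade C, silicomanganese are positive (steel scrap, pure iron, return scrap = 0). The carbon and sulfur requirements are met with equality.
Solving gives x3 = 0.5516, x4 = 1.743.
Objective = 0.42·0.5516 + 2.16·1.743 = 3.9966.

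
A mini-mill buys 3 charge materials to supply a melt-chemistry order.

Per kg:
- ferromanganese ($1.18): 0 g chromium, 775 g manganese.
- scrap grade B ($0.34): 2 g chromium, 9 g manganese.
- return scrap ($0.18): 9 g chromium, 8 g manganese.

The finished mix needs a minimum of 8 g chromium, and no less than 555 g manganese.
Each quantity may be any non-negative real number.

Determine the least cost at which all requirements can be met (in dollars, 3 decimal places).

$0.994

Let x1 = kg of ferromanganese, x2 = kg of scrap grade B, x3 = kg of return scrap.
min 1.18x1 + 0.34x2 + 0.18x3 s.t.:
  2x2 + 9x3 ≥ 8   (chromium)
  775x1 + 9x2 + 8x3 ≥ 555   (manganese)
  x1, x2, x3 ≥ 0.
At the optimum only ferromanganese, return scrap are positive (scrap grade B = 0). Binding constraints: chromium and manganese.
Solving gives x1 = 0.707, x3 = 0.8889.
Objective = 1.18·0.707 + 0.18·0.8889 = 0.99426.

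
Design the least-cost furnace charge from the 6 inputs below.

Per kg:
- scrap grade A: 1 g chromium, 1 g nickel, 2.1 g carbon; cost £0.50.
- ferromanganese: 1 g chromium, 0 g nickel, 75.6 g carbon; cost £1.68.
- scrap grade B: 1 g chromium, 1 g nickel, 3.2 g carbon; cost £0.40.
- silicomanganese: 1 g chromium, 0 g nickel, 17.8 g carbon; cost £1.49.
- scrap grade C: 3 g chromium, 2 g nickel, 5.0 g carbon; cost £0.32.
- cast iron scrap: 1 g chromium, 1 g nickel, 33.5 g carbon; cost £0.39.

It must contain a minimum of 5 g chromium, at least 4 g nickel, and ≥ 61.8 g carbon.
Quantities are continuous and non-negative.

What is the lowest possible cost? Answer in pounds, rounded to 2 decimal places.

£1.02

This is a linear program. Let x1 = kg of scrap grade A, x2 = kg of ferromanganese, x3 = kg of scrap grade B, x4 = kg of silicomanganese, x5 = kg of scrap grade C, x6 = kg of cast iron scrap.
min 0.5x1 + 1.68x2 + 0.4x3 + 1.49x4 + 0.32x5 + 0.39x6 with:
  1x1 + 1x2 + 1x3 + 1x4 + 3x5 + 1x6 ≥ 5   (chromium)
  1x1 + 1x3 + 2x5 + 1x6 ≥ 4   (nickel)
  2.1x1 + 75.6x2 + 3.2x3 + 17.8x4 + 5x5 + 33.5x6 ≥ 61.8   (carbon)
  x1, x2, x3, x4, x5, x6 ≥ 0.
At the optimum only scrap grade C, cast iron scrap are positive (scrap grade A, ferromanganese, scrap grade B, silicomanganese = 0). There the nickel and carbon constraints are tight.
Optimal quantities: scrap grade C = 1.165 kg, cast iron scrap = 1.671 kg.
Cost = 0.32·1.165 + 0.39·1.671 = 1.0245.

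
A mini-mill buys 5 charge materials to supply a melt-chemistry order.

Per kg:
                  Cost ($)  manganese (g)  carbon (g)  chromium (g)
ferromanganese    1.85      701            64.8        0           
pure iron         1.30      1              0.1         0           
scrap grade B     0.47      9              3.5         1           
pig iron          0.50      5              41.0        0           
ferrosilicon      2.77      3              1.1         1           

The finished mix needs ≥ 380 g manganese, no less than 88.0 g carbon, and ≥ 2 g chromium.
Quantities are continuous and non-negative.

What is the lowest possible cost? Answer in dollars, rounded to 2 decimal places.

Let x1 = kg of ferromanganese, x2 = kg of pure iron, x3 = kg of scrap grade B, x4 = kg of pig iron, x5 = kg of ferrosilicon.
Minimize 1.85x1 + 1.3x2 + 0.47x3 + 0.5x4 + 2.77x5 subject to:
  701x1 + 1x2 + 9x3 + 5x4 + 3x5 ≥ 380   (manganese)
  64.8x1 + 0.1x2 + 3.5x3 + 41x4 + 1.1x5 ≥ 88   (carbon)
  1x3 + 1x5 ≥ 2   (chromium)
  x1, x2, x3, x4, x5 ≥ 0.
The minimum-cost mix takes nothing from pure iron, ferrosilicon — only ferromanganese, scrap grade B, pig iron. The manganese, carbon, chromium requirements are met with equality.
Solving gives x1 = 0.508, x3 = 2, x4 = 1.173.
Total cost: 1.85·0.508 + 0.47·2 + 0.5·1.173 = 2.4663.

$2.47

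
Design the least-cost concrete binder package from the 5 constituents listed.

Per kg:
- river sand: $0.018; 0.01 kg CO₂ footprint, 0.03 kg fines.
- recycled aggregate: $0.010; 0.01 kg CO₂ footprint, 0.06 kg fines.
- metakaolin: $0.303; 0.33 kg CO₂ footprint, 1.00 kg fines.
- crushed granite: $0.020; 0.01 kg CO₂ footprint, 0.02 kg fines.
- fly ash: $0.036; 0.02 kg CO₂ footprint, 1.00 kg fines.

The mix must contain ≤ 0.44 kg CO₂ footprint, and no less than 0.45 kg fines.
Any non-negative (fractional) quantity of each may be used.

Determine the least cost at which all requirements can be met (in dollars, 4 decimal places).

$0.0162

Let x1 = kg of river sand, x2 = kg of recycled aggregate, x3 = kg of metakaolin, x4 = kg of crushed granite, x5 = kg of fly ash.
Minimise 0.018x1 + 0.01x2 + 0.303x3 + 0.02x4 + 0.036x5 s.t.:
  0.01x1 + 0.01x2 + 0.33x3 + 0.01x4 + 0.02x5 ≤ 0.44   (CO₂ footprint)
  0.03x1 + 0.06x2 + 1x3 + 0.02x4 + 1x5 ≥ 0.45   (fines)
  x1, x2, x3, x4, x5 ≥ 0.
At the optimum only fly ash is positive (river sand, recycled aggregate, metakaolin, crushed granite = 0). There the fines constraint is tight.
Solving gives x5 = 0.45.
Objective = 0.036·0.45 = 0.016200.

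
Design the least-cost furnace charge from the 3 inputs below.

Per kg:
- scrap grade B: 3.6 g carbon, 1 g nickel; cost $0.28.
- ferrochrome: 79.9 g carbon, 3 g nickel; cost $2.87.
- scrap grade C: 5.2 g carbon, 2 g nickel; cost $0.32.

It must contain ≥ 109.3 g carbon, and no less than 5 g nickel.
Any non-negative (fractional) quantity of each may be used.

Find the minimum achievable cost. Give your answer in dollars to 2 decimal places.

Let x1 = kg of scrap grade B, x2 = kg of ferrochrome, x3 = kg of scrap grade C.
min 0.28x1 + 2.87x2 + 0.32x3 with:
  3.6x1 + 79.9x2 + 5.2x3 ≥ 109.3   (carbon)
  1x1 + 3x2 + 2x3 ≥ 5   (nickel)
  x1, x2, x3 ≥ 0.
The minimum-cost mix takes nothing from scrap grade B — only ferrochrome, scrap grade C. The carbon and nickel requirements are met with equality.
That vertex is x2 = 1.336, x3 = 0.4965.
Objective = 2.87·1.336 + 0.32·0.4965 = 3.9932.

$3.99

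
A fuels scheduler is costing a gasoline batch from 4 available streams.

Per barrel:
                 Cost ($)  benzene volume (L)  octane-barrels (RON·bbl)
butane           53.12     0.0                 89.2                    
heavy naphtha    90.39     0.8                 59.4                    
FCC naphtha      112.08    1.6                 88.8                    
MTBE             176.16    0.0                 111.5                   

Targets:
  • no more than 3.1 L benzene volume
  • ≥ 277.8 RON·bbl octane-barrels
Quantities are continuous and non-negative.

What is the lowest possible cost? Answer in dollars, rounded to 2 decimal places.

Set it up as a linear program. Let x1 = barrels of butane, x2 = barrels of heavy naphtha, x3 = barrels of FCC naphtha, x4 = barrels of MTBE.
Minimise 53.12x1 + 90.39x2 + 112.08x3 + 176.16x4 s.t.:
  0.8x2 + 1.6x3 ≤ 3.1   (benzene volume)
  89.2x1 + 59.4x2 + 88.8x3 + 111.5x4 ≥ 277.8   (octane-barrels)
  x1, x2, x3, x4 ≥ 0.
The cheapest feasible vertex uses only butane; heavy naphtha, FCC naphtha, MTBE are not used. The octane-barrels requirement is met with equality.
Optimal quantities: butane = 3.1143 barrels.
Total cost: 53.12·3.1143 = 165.4316.

$165.43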